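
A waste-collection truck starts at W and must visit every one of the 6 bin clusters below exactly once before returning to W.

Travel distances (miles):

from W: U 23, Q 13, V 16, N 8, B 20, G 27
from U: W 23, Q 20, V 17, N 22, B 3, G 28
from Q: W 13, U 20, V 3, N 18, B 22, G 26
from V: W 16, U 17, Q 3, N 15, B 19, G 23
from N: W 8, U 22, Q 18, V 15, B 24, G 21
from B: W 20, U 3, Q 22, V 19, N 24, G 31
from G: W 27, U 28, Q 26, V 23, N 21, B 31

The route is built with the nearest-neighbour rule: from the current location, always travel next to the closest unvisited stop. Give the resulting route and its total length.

Nearest-neighbour total = 107 miles; route W → N → V → Q → U → B → G → W.

W → [N:8 / Q:13 / V:16 / B:20 / U:23 / G:27] → N (8)
N → [V:15 / Q:18 / G:21 / U:22 / B:24] → V (15)
V → [Q:3 / U:17 / B:19 / G:23] → Q (3)
Q → [U:20 / B:22 / G:26] → U (20)
U → [B:3 / G:28] → B (3)
B → [G:31] → G (31)
Return G→W: 27.
Total = 8 + 15 + 3 + 20 + 3 + 31 + 27 = 107.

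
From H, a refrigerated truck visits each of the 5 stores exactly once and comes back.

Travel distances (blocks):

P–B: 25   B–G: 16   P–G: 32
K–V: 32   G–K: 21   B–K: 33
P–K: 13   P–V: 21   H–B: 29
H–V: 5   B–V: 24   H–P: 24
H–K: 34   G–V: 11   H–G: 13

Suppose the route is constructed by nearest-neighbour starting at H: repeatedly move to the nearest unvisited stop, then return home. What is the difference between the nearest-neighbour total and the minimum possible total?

H: V=5, G=13, P=24, B=29, K=34 ⇒ V
V: G=11, P=21, B=24, K=32 ⇒ G
G: B=16, K=21, P=32 ⇒ B
B: P=25, K=33 ⇒ P
P: K=13 ⇒ K
NN route H → V → G → B → P → K → H costs 104.
Optimal: H → G → B → K → P → V → H costs 101 (by enumerating all 60 distinct tours).
Excess = 104 − 101 = 3.

3 blocks longer than the optimal tour.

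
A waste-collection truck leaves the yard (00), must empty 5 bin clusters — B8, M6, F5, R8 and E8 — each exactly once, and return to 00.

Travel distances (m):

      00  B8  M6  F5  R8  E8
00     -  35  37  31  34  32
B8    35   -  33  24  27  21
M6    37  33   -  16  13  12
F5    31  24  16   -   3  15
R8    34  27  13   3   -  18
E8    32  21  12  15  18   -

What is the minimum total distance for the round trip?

00→B8→M6→F5→R8→E8→00: 35+33+16+3+18+32 = 137
00→B8→M6→F5→E8→R8→00: 35+33+16+15+18+34 = 151
00→B8→M6→R8→F5→E8→00: 35+33+13+3+15+32 = 131
00→B8→M6→R8→E8→F5→00: 35+33+13+18+15+31 = 145
00→B8→M6→E8→F5→R8→00: 35+33+12+15+3+34 = 132
00→B8→M6→E8→R8→F5→00: 35+33+12+18+3+31 = 132
00→B8→F5→M6→R8→E8→00: 35+24+16+13+18+32 = 138
00→B8→F5→M6→E8→R8→00: 35+24+16+12+18+34 = 139
00→B8→F5→R8→M6→E8→00: 35+24+3+13+12+32 = 119
00→B8→F5→R8→E8→M6→00: 35+24+3+18+12+37 = 129
00→B8→F5→E8→M6→R8→00: 35+24+15+12+13+34 = 133
00→B8→F5→E8→R8→M6→00: 35+24+15+18+13+37 = 142
00→B8→R8→M6→F5→E8→00: 35+27+13+16+15+32 = 138
00→B8→R8→M6→E8→F5→00: 35+27+13+12+15+31 = 133
… (46 more)
00→B8→E8→M6→R8→F5→00: 35+21+12+13+3+31 = 115  ← best
The minimum is 115.
One optimal route: 00 → B8 → E8 → M6 → R8 → F5 → 00 (or its reverse).

115 m — the shortest possible round trip.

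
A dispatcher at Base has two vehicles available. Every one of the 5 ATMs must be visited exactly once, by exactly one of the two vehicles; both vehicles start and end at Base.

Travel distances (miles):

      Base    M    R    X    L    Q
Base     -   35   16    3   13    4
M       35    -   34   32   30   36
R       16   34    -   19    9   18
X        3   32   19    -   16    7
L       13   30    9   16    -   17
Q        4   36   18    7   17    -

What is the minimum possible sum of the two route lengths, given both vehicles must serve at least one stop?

Try each way of splitting the stops between the two vehicles (each non-empty) and, for each split, find the best tour for each vehicle:
  {M} + {R, X, L, Q}: 70 + 50 = 120
  {R} + {M, X, L, Q}: 32 + 86 = 118
  {M, R} + {X, L, Q}: 85 + 40 = 125
  {X} + {M, R, L, Q}: 6 + 95 = 101
  {M, X} + {R, L, Q}: 70 + 44 = 114
  {R, X} + {M, L, Q}: 38 + 83 = 121
  … (15 splits in total)
  {M, R, X, L} + {Q}: 90 + 8 = 98  ← best
Best: vehicle 1 Base → R → L → M → X → Base = 90; vehicle 2 Base → Q → Base = 8; combined 98.

Minimum combined distance: 98 miles.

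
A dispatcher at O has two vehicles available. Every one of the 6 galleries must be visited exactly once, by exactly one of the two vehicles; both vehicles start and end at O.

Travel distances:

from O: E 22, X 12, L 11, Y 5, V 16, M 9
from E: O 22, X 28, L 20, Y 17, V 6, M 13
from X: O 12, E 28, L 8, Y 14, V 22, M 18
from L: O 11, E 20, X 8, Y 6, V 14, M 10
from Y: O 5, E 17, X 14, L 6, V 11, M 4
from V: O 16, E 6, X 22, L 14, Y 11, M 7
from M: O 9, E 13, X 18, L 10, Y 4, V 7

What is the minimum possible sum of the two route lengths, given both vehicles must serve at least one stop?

Minimum combined distance: 72.

Check every non-empty split of the stops between the two vehicles; for each half take its own optimal tour:
  {E} + {X, L, Y, V, M}: 44 + 50 = 94
  {X} + {E, L, Y, V, M}: 24 + 53 = 77
  {E, X} + {L, Y, V, M}: 62 + 41 = 103
  {L} + {E, X, Y, V, M}: 22 + 62 = 84
  {E, L} + {X, Y, V, M}: 53 + 50 = 103
  {X, L} + {E, Y, V, M}: 31 + 44 = 75
  … (31 splits in total)
  {Y} + {E, X, L, V, M}: 10 + 62 = 72  ← best
Best: vehicle 1 O → Y → O = 10; vehicle 2 O → X → L → E → V → M → O = 62; combined 72.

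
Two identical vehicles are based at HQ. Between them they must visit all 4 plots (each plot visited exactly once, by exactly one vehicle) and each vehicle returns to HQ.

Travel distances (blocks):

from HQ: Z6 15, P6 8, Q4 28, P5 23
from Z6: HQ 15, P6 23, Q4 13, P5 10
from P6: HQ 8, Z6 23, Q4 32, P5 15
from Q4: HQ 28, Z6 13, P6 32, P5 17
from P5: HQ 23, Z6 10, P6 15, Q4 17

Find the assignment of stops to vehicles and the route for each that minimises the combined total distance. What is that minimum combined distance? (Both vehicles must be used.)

Minimum combined distance: 84 blocks.

Try each way of splitting the stops between the two vehicles (each non-empty) and, for each split, find the best tour for each vehicle:
  {Z6} + {P6, Q4, P5}: 30 + 68 = 98
  {P6} + {Z6, Q4, P5}: 16 + 68 = 84
  {Z6, P6} + {Q4, P5}: 46 + 68 = 114
  {Q4} + {Z6, P6, P5}: 56 + 48 = 104
  {Z6, Q4} + {P6, P5}: 56 + 46 = 102
  {P6, Q4} + {Z6, P5}: 68 + 48 = 116
  … (7 splits in total)
Best: vehicle 1 HQ → P6 → HQ = 16; vehicle 2 HQ → Z6 → Q4 → P5 → HQ = 68; combined 84.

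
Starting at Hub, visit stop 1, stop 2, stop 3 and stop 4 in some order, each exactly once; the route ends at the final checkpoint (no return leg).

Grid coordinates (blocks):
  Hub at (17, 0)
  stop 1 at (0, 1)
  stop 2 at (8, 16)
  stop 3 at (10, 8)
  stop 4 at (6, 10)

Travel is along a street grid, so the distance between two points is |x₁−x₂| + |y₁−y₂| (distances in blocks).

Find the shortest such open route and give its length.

There are 4! = 24 possible orderings.
Hub→stop 1→stop 2→stop 3→stop 4: 18+23+10+6 = 57
Hub→stop 1→stop 2→stop 4→stop 3: 18+23+8+6 = 55
Hub→stop 1→stop 3→stop 2→stop 4: 18+17+10+8 = 53
Hub→stop 1→stop 3→stop 4→stop 2: 18+17+6+8 = 49
Hub→stop 1→stop 4→stop 2→stop 3: 18+15+8+10 = 51
Hub→stop 1→stop 4→stop 3→stop 2: 18+15+6+10 = 49
Hub→stop 2→stop 1→stop 3→stop 4: 25+23+17+6 = 71
Hub→stop 2→stop 1→stop 4→stop 3: 25+23+15+6 = 69
Hub→stop 2→stop 3→stop 1→stop 4: 25+10+17+15 = 67
Hub→stop 2→stop 3→stop 4→stop 1: 25+10+6+15 = 56
Hub→stop 2→stop 4→stop 1→stop 3: 25+8+15+17 = 65
Hub→stop 2→stop 4→stop 3→stop 1: 25+8+6+17 = 56
Hub→stop 3→stop 1→stop 2→stop 4: 15+17+23+8 = 63
Hub→stop 3→stop 1→stop 4→stop 2: 15+17+15+8 = 55
… (10 more)
Hub→stop 3→stop 2→stop 4→stop 1: 15+10+8+15 = 48  ← best
The minimum is 48.
One shortest path: Hub → stop 3 → stop 2 → stop 4 → stop 1.

Minimum one-way distance = 48 blocks.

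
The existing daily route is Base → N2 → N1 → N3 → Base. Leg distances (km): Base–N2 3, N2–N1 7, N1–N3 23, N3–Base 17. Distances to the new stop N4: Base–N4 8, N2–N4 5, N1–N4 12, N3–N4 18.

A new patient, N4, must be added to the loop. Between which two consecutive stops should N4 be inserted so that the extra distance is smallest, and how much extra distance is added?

Insertion cost between consecutive stops i–j is d(i,N4) + d(N4,j) − d(i,j):
  between Base and N2: 8 + 5 − 3 = 10
  between N2 and N1: 5 + 12 − 7 = 10
  between N1 and N3: 12 + 18 − 23 = 7
  between N3 and Base: 18 + 8 − 17 = 9
Cheapest insertion is between N1 and N3, adding 7.
New total = 50 + 7 = 57.

Minimum extra distance: 7 km, inserting N4 between N1 and N3.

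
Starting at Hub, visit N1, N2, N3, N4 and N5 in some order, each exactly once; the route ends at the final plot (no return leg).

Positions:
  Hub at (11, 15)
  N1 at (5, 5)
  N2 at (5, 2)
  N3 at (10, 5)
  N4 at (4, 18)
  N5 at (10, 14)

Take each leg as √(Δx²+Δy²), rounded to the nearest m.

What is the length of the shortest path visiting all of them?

There are 5! = 120 possible orderings.
Hub - N1 - N2 - N3 - N4 - N5: 12+3+6+14+7 = 42
Hub - N1 - N2 - N3 - N5 - N4: 12+3+6+9+7 = 37
Hub - N1 - N2 - N4 - N3 - N5: 12+3+16+14+9 = 54
Hub - N1 - N2 - N4 - N5 - N3: 12+3+16+7+9 = 47
Hub - N1 - N2 - N5 - N3 - N4: 12+3+13+9+14 = 51
Hub - N1 - N2 - N5 - N4 - N3: 12+3+13+7+14 = 49
Hub - N1 - N3 - N2 - N4 - N5: 12+5+6+16+7 = 46
Hub - N1 - N3 - N2 - N5 - N4: 12+5+6+13+7 = 43
Hub - N1 - N3 - N4 - N2 - N5: 12+5+14+16+13 = 60
Hub - N1 - N3 - N4 - N5 - N2: 12+5+14+7+13 = 51
Hub - N1 - N3 - N5 - N2 - N4: 12+5+9+13+16 = 55
Hub - N1 - N3 - N5 - N4 - N2: 12+5+9+7+16 = 49
Hub - N1 - N4 - N2 - N3 - N5: 12+13+16+6+9 = 56
Hub - N1 - N4 - N2 - N5 - N3: 12+13+16+13+9 = 63
… (106 more)
Hub - N5 - N4 - N1 - N2 - N3: 1+7+13+3+6 = 30  ← best
The minimum is 30.
One shortest path: Hub → N5 → N4 → N1 → N2 → N3.

Shortest open route: 30 m.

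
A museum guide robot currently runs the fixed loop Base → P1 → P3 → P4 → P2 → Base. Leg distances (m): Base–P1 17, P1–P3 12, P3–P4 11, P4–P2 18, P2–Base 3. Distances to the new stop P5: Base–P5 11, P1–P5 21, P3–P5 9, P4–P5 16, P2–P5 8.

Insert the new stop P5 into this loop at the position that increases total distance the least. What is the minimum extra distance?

Minimum extra distance: 6 m, inserting P5 between P4 and P2.

Insertion cost between consecutive stops i–j is d(i,P5) + d(P5,j) − d(i,j):
  between Base and P1: 11 + 21 − 17 = 15
  between P1 and P3: 21 + 9 − 12 = 18
  between P3 and P4: 9 + 16 − 11 = 14
  between P4 and P2: 16 + 8 − 18 = 6
  between P2 and Base: 8 + 11 − 3 = 16
Cheapest insertion is between P4 and P2, adding 6.
New total = 61 + 6 = 67.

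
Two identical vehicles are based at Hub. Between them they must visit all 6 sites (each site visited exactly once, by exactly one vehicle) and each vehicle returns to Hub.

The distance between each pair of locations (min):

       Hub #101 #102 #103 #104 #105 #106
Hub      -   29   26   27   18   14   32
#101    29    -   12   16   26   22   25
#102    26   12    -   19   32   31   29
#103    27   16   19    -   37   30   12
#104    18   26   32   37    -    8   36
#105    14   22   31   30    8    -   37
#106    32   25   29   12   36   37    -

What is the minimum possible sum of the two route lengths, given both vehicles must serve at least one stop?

Check every non-empty split of the stops between the two vehicles; for each half take its own optimal tour:
  {#101} + {#102, #103, #104, #105, #106}: 58 + 115 = 173
  {#102} + {#101, #103, #104, #105, #106}: 52 + 108 = 160
  {#101, #102} + {#103, #104, #105, #106}: 67 + 97 = 164
  {#103} + {#101, #102, #104, #105, #106}: 54 + 121 = 175
  {#101, #103} + {#102, #104, #105, #106}: 72 + 113 = 185
  {#102, #103} + {#101, #104, #105, #106}: 72 + 105 = 177
  … (31 splits in total)
  {#104, #105} + {#101, #102, #103, #106}: 40 + 98 = 138  ← best
Best: vehicle 1 Hub → #104 → #105 → Hub = 40; vehicle 2 Hub → #102 → #101 → #103 → #106 → Hub = 98; combined 138.

Minimum combined distance: 138 min.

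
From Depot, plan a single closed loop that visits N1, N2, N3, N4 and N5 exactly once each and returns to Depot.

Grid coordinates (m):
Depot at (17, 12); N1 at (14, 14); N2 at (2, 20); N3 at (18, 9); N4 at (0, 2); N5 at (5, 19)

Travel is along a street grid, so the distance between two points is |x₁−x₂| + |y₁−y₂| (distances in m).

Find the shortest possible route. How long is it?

Depot→N1→N2→N3→N4→N5→Depot: 5+18+27+25+22+19 = 116
Depot→N1→N2→N3→N5→N4→Depot: 5+18+27+23+22+27 = 122
Depot→N1→N2→N4→N3→N5→Depot: 5+18+20+25+23+19 = 110
Depot→N1→N2→N4→N5→N3→Depot: 5+18+20+22+23+4 = 92
Depot→N1→N2→N5→N3→N4→Depot: 5+18+4+23+25+27 = 102
Depot→N1→N2→N5→N4→N3→Depot: 5+18+4+22+25+4 = 78
Depot→N1→N3→N2→N4→N5→Depot: 5+9+27+20+22+19 = 102
Depot→N1→N3→N2→N5→N4→Depot: 5+9+27+4+22+27 = 94
Depot→N1→N3→N4→N2→N5→Depot: 5+9+25+20+4+19 = 82
Depot→N1→N3→N4→N5→N2→Depot: 5+9+25+22+4+23 = 88
Depot→N1→N3→N5→N2→N4→Depot: 5+9+23+4+20+27 = 88
Depot→N1→N3→N5→N4→N2→Depot: 5+9+23+22+20+23 = 102
Depot→N1→N4→N2→N3→N5→Depot: 5+26+20+27+23+19 = 120
Depot→N1→N4→N2→N5→N3→Depot: 5+26+20+4+23+4 = 82
… (46 more)
Depot→N1→N5→N2→N4→N3→Depot: 5+14+4+20+25+4 = 72  ← best
The minimum is 72.
One optimal route: Depot → N1 → N5 → N2 → N4 → N3 → Depot (or its reverse).

72 m — the shortest possible round trip.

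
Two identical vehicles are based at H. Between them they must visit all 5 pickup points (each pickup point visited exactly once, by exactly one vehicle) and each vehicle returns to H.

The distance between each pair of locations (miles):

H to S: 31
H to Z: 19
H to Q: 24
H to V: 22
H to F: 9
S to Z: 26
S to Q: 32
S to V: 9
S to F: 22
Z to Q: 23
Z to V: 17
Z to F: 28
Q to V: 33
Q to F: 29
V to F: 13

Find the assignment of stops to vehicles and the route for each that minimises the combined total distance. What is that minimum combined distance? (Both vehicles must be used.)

Check every non-empty split of the stops between the two vehicles; for each half take its own optimal tour:
  {S} + {Z, Q, V, F}: 62 + 86 = 148
  {Z} + {S, Q, V, F}: 38 + 87 = 125
  {S, Z} + {Q, V, F}: 76 + 79 = 155
  {Q} + {S, Z, V, F}: 48 + 76 = 124
  {S, Q} + {Z, V, F}: 87 + 58 = 145
  {Z, Q} + {S, V, F}: 66 + 62 = 128
  … (15 splits in total)
  {S, Z, Q, V} + {F}: 101 + 18 = 119  ← best
Best: vehicle 1 H → Z → V → S → Q → H = 101; vehicle 2 H → F → H = 18; combined 119.

119 miles — the smallest possible combined total.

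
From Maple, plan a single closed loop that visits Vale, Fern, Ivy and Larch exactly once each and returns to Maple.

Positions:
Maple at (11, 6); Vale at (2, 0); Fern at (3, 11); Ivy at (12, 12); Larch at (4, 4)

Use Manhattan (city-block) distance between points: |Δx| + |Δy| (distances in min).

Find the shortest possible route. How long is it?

Shortest round trip = 44 min.

With 4 stops there are 4!/2 = 12 distinct round trips (a route and its reverse cost the same).
Maple → Vale → Fern → Ivy → Larch → Maple: 15+12+10+16+9 = 62
Maple → Vale → Fern → Larch → Ivy → Maple: 15+12+8+16+7 = 58
Maple → Vale → Ivy → Fern → Larch → Maple: 15+22+10+8+9 = 64
Maple → Vale → Ivy → Larch → Fern → Maple: 15+22+16+8+13 = 74
Maple → Vale → Larch → Fern → Ivy → Maple: 15+6+8+10+7 = 46
Maple → Vale → Larch → Ivy → Fern → Maple: 15+6+16+10+13 = 60
Maple → Fern → Vale → Ivy → Larch → Maple: 13+12+22+16+9 = 72
Maple → Fern → Vale → Larch → Ivy → Maple: 13+12+6+16+7 = 54
Maple → Fern → Ivy → Vale → Larch → Maple: 13+10+22+6+9 = 60
Maple → Fern → Larch → Vale → Ivy → Maple: 13+8+6+22+7 = 56
Maple → Ivy → Vale → Fern → Larch → Maple: 7+22+12+8+9 = 58
Maple → Ivy → Fern → Vale → Larch → Maple: 7+10+12+6+9 = 44
The minimum is 44.
One optimal route: Maple → Ivy → Fern → Vale → Larch → Maple (or its reverse).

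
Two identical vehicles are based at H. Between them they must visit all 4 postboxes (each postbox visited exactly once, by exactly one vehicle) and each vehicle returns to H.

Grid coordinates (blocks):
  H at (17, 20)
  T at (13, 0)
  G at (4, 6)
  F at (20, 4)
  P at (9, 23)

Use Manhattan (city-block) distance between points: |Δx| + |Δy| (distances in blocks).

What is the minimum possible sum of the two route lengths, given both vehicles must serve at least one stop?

Check every non-empty split of the stops between the two vehicles; for each half take its own optimal tour:
  {T} + {G, F, P}: 48 + 70 = 118
  {G} + {T, F, P}: 54 + 68 = 122
  {T, G} + {F, P}: 66 + 60 = 126
  {F} + {T, G, P}: 38 + 72 = 110
  {T, F} + {G, P}: 54 + 60 = 114
  {G, F} + {T, P}: 64 + 62 = 126
  … (7 splits in total)
  {T, G, F} + {P}: 72 + 22 = 94  ← best
Best: vehicle 1 H → G → T → F → H = 72; vehicle 2 H → P → H = 22; combined 94.

Minimum combined distance: 94 blocks.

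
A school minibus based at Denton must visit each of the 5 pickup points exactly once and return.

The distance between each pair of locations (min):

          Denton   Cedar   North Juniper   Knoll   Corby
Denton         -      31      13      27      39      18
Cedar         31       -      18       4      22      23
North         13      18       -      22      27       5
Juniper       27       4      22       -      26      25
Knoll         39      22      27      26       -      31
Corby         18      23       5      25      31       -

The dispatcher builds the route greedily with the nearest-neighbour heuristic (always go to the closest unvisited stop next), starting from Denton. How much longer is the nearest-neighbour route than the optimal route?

Excess over optimum: 8 min.

Denton: North=13, Corby=18, Juniper=27, Cedar=31, Knoll=39 ⇒ North
North: Corby=5, Cedar=18, Juniper=22, Knoll=27 ⇒ Corby
Corby: Cedar=23, Juniper=25, Knoll=31 ⇒ Cedar
Cedar: Juniper=4, Knoll=22 ⇒ Juniper
Juniper: Knoll=26 ⇒ Knoll
NN route Denton → North → Corby → Cedar → Juniper → Knoll → Denton costs 110.
Optimal: Denton → North → Corby → Knoll → Cedar → Juniper → Denton costs 102 (by enumerating all 60 distinct tours).
Excess = 110 − 102 = 8.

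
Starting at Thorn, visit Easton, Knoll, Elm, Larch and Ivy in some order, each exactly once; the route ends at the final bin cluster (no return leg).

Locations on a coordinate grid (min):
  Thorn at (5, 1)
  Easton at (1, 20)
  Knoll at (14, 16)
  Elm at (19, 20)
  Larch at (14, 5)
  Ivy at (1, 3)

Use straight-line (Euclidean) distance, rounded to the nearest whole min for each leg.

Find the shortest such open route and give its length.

Minimum one-way distance = 52 min.

There are 5! = 120 possible orderings.
Thorn - Easton - Knoll - Elm - Larch - Ivy: 19+14+6+16+13 = 68
Thorn - Easton - Knoll - Elm - Ivy - Larch: 19+14+6+25+13 = 77
Thorn - Easton - Knoll - Larch - Elm - Ivy: 19+14+11+16+25 = 85
Thorn - Easton - Knoll - Larch - Ivy - Elm: 19+14+11+13+25 = 82
Thorn - Easton - Knoll - Ivy - Elm - Larch: 19+14+18+25+16 = 92
Thorn - Easton - Knoll - Ivy - Larch - Elm: 19+14+18+13+16 = 80
Thorn - Easton - Elm - Knoll - Larch - Ivy: 19+18+6+11+13 = 67
Thorn - Easton - Elm - Knoll - Ivy - Larch: 19+18+6+18+13 = 74
Thorn - Easton - Elm - Larch - Knoll - Ivy: 19+18+16+11+18 = 82
Thorn - Easton - Elm - Larch - Ivy - Knoll: 19+18+16+13+18 = 84
Thorn - Easton - Elm - Ivy - Knoll - Larch: 19+18+25+18+11 = 91
Thorn - Easton - Elm - Ivy - Larch - Knoll: 19+18+25+13+11 = 86
Thorn - Easton - Larch - Knoll - Elm - Ivy: 19+20+11+6+25 = 81
Thorn - Easton - Larch - Knoll - Ivy - Elm: 19+20+11+18+25 = 93
… (106 more)
Thorn - Ivy - Larch - Knoll - Elm - Easton: 4+13+11+6+18 = 52  ← best
The minimum is 52.
One shortest path: Thorn → Ivy → Larch → Knoll → Elm → Easton.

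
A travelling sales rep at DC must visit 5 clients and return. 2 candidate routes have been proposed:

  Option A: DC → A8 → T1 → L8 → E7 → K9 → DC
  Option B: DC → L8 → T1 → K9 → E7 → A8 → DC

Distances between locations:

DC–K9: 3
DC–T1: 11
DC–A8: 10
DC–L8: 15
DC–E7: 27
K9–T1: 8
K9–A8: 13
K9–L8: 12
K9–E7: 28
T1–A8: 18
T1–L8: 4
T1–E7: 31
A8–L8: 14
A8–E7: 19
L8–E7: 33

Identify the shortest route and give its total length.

Shortest is Option B, total 84.

Option A: 10 + 18 + 4 + 33 + 28 + 3 = 96
Option B: 15 + 4 + 8 + 28 + 19 + 10 = 84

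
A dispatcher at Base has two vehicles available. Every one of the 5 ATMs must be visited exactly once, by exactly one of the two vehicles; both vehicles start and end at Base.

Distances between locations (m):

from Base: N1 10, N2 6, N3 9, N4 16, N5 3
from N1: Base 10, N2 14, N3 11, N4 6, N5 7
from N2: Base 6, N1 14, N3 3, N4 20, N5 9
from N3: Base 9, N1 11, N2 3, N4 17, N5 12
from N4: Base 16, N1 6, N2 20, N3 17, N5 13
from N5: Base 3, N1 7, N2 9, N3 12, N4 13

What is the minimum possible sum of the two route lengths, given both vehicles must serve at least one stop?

48 m — the smallest possible combined total.

Check every non-empty split of the stops between the two vehicles; for each half take its own optimal tour:
  {N1} + {N2, N3, N4, N5}: 20 + 42 = 62
  {N2} + {N1, N3, N4, N5}: 12 + 42 = 54
  {N1, N2} + {N3, N4, N5}: 30 + 42 = 72
  {N3} + {N1, N2, N4, N5}: 18 + 42 = 60
  {N1, N3} + {N2, N4, N5}: 30 + 42 = 72
  {N2, N3} + {N1, N4, N5}: 18 + 32 = 50
  … (15 splits in total)
  {N1, N2, N3, N4} + {N5}: 42 + 6 = 48  ← best
Best: vehicle 1 Base → N1 → N4 → N3 → N2 → Base = 42; vehicle 2 Base → N5 → Base = 6; combined 48.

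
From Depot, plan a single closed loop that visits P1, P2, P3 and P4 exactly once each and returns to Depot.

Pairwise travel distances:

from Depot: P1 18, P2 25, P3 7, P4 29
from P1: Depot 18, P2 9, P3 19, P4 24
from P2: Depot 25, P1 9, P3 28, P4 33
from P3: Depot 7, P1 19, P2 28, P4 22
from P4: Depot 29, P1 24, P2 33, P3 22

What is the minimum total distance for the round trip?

Depot - P1 - P2 - P3 - P4 - Depot: 18+9+28+22+29 = 106
Depot - P1 - P2 - P4 - P3 - Depot: 18+9+33+22+7 = 89
Depot - P1 - P3 - P2 - P4 - Depot: 18+19+28+33+29 = 127
Depot - P1 - P3 - P4 - P2 - Depot: 18+19+22+33+25 = 117
Depot - P1 - P4 - P2 - P3 - Depot: 18+24+33+28+7 = 110
Depot - P1 - P4 - P3 - P2 - Depot: 18+24+22+28+25 = 117
Depot - P2 - P1 - P3 - P4 - Depot: 25+9+19+22+29 = 104
Depot - P2 - P1 - P4 - P3 - Depot: 25+9+24+22+7 = 87
Depot - P2 - P3 - P1 - P4 - Depot: 25+28+19+24+29 = 125
Depot - P2 - P4 - P1 - P3 - Depot: 25+33+24+19+7 = 108
Depot - P3 - P1 - P2 - P4 - Depot: 7+19+9+33+29 = 97
Depot - P3 - P2 - P1 - P4 - Depot: 7+28+9+24+29 = 97
The minimum is 87.
One optimal route: Depot → P2 → P1 → P4 → P3 → Depot (or its reverse).

87 — the shortest possible round trip.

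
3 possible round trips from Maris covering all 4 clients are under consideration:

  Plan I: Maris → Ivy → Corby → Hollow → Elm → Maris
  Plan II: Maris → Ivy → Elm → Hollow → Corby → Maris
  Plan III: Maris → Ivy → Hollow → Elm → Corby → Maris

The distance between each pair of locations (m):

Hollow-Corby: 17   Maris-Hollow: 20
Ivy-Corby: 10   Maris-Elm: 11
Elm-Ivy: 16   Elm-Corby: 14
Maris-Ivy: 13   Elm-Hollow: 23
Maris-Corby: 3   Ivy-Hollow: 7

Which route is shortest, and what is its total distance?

Plan I: 13 + 10 + 17 + 23 + 11 = 74
Plan II: 13 + 16 + 23 + 17 + 3 = 72
Plan III: 13 + 7 + 23 + 14 + 3 = 60

60 m — Plan III is the shortest.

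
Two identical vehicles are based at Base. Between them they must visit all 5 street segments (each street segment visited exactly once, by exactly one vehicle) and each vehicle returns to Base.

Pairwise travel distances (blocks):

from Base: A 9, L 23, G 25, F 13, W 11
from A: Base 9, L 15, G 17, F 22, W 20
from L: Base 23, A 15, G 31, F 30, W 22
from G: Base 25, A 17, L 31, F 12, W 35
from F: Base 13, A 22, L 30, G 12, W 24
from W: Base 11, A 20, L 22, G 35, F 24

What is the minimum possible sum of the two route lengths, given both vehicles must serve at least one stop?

Check every non-empty split of the stops between the two vehicles; for each half take its own optimal tour:
  {A} + {L, G, F, W}: 18 + 89 = 107
  {L} + {A, G, F, W}: 46 + 73 = 119
  {A, L} + {G, F, W}: 47 + 71 = 118
  {G} + {A, L, F, W}: 50 + 83 = 133
  {A, G} + {L, F, W}: 51 + 76 = 127
  {L, G} + {A, F, W}: 79 + 66 = 145
  … (15 splits in total)
  {A, L, G, F} + {W}: 80 + 22 = 102  ← best
Best: vehicle 1 Base → A → L → G → F → Base = 80; vehicle 2 Base → W → Base = 22; combined 102.

Minimum combined distance: 102 blocks.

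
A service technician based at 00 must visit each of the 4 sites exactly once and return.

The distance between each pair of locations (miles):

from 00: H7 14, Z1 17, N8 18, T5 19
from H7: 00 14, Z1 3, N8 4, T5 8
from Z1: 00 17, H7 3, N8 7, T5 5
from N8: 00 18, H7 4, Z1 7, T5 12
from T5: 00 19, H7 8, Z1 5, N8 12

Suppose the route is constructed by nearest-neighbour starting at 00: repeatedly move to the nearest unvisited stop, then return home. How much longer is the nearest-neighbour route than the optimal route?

Excess over optimum: 3 miles.

From 00: H7=14, Z1=17, N8=18, T5=19 → choose H7 (14).
From H7: Z1=3, N8=4, T5=8 → choose Z1 (3).
From Z1: T5=5, N8=7 → choose T5 (5).
From T5: N8=12 → choose N8 (12).
NN route 00 → H7 → Z1 → T5 → N8 → 00 costs 52.
Optimal: 00 → H7 → N8 → Z1 → T5 → 00 costs 49 (by enumerating all 12 distinct tours).
Excess = 52 − 49 = 3.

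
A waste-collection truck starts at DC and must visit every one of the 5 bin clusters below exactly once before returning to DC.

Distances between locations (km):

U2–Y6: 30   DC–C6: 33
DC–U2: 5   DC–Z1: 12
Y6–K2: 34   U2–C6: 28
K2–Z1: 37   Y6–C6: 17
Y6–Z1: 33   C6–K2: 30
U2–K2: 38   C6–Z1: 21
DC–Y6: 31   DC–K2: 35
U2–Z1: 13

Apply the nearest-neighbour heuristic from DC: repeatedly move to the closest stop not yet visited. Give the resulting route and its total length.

From DC: distances to unvisited — U2=5, Z1=12, Y6=31, C6=33, K2=35. Nearest is U2 (5).
From U2: distances to unvisited — Z1=13, C6=28, Y6=30, K2=38. Nearest is Z1 (13).
From Z1: distances to unvisited — C6=21, Y6=33, K2=37. Nearest is C6 (21).
From C6: distances to unvisited — Y6=17, K2=30. Nearest is Y6 (17).
From Y6: distances to unvisited — K2=34. Nearest is K2 (34).
Return K2→DC: 35.
Total = 5 + 13 + 21 + 17 + 34 + 35 = 125.

125 km along DC → U2 → Z1 → C6 → Y6 → K2 → DC.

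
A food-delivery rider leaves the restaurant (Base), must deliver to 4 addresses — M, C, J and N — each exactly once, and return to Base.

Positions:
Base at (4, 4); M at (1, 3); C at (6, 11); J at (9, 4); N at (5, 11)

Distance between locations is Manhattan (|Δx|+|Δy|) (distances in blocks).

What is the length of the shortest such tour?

There are 12 distinct closed tours to check (reversals are equivalent).
Base→M→C→J→N→Base: 4+13+10+11+8 = 46
Base→M→C→N→J→Base: 4+13+1+11+5 = 34
Base→M→J→C→N→Base: 4+9+10+1+8 = 32
Base→M→J→N→C→Base: 4+9+11+1+9 = 34
Base→M→N→C→J→Base: 4+12+1+10+5 = 32
Base→M→N→J→C→Base: 4+12+11+10+9 = 46
Base→C→M→J→N→Base: 9+13+9+11+8 = 50
Base→C→M→N→J→Base: 9+13+12+11+5 = 50
Base→C→J→M→N→Base: 9+10+9+12+8 = 48
Base→C→N→M→J→Base: 9+1+12+9+5 = 36
Base→J→M→C→N→Base: 5+9+13+1+8 = 36
Base→J→C→M→N→Base: 5+10+13+12+8 = 48
The minimum is 32.
One optimal route: Base → M → J → C → N → Base (or its reverse).

32 blocks — the shortest possible round trip.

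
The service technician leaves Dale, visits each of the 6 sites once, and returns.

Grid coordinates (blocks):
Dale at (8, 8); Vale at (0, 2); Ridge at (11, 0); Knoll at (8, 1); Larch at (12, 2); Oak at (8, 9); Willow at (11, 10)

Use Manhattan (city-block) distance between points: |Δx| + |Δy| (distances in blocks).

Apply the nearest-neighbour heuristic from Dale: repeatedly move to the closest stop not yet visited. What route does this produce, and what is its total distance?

Nearest-neighbour total = 44 blocks; route Dale → Oak → Willow → Larch → Ridge → Knoll → Vale → Dale.

Dale → [Oak:1 / Willow:5 / Knoll:7 / Larch:10 / Ridge:11 / Vale:14] → Oak (1)
Oak → [Willow:4 / Knoll:8 / Larch:11 / Ridge:12 / Vale:15] → Willow (4)
Willow → [Larch:9 / Ridge:10 / Knoll:12 / Vale:19] → Larch (9)
Larch → [Ridge:3 / Knoll:5 / Vale:12] → Ridge (3)
Ridge → [Knoll:4 / Vale:13] → Knoll (4)
Knoll → [Vale:9] → Vale (9)
Return Vale→Dale: 14.
Total = 1 + 4 + 9 + 3 + 4 + 9 + 14 = 44.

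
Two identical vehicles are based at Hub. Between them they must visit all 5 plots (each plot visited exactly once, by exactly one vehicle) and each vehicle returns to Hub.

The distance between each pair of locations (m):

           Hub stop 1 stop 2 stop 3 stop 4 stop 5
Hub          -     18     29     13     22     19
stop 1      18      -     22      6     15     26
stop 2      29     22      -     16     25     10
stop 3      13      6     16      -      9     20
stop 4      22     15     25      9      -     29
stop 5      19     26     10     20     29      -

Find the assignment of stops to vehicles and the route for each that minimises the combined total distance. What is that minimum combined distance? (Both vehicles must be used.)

112 m — the smallest possible combined total.

Check every non-empty split of the stops between the two vehicles; for each half take its own optimal tour:
  {stop 1} + {stop 2, stop 3, stop 4, stop 5}: 36 + 76 = 112
  {stop 2} + {stop 1, stop 3, stop 4, stop 5}: 58 + 81 = 139
  {stop 1, stop 2} + {stop 3, stop 4, stop 5}: 69 + 70 = 139
  {stop 3} + {stop 1, stop 2, stop 4, stop 5}: 26 + 87 = 113
  {stop 1, stop 3} + {stop 2, stop 4, stop 5}: 37 + 76 = 113
  {stop 2, stop 3} + {stop 1, stop 4, stop 5}: 58 + 81 = 139
  … (15 splits in total)
Best: vehicle 1 Hub → stop 1 → Hub = 36; vehicle 2 Hub → stop 3 → stop 4 → stop 2 → stop 5 → Hub = 76; combined 112.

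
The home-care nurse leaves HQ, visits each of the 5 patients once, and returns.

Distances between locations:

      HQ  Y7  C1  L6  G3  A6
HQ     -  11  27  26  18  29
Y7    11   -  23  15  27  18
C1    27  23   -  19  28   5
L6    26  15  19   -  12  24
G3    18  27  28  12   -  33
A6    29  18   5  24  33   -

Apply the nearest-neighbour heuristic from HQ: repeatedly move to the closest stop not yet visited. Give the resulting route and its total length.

HQ → [Y7:11 / G3:18 / L6:26 / C1:27 / A6:29] → Y7 (11)
Y7 → [L6:15 / A6:18 / C1:23 / G3:27] → L6 (15)
L6 → [G3:12 / C1:19 / A6:24] → G3 (12)
G3 → [C1:28 / A6:33] → C1 (28)
C1 → [A6:5] → A6 (5)
Return A6→HQ: 29.
Total = 11 + 15 + 12 + 28 + 5 + 29 = 100.

Total distance 100 via the nearest-neighbour route HQ → Y7 → L6 → G3 → C1 → A6 → HQ.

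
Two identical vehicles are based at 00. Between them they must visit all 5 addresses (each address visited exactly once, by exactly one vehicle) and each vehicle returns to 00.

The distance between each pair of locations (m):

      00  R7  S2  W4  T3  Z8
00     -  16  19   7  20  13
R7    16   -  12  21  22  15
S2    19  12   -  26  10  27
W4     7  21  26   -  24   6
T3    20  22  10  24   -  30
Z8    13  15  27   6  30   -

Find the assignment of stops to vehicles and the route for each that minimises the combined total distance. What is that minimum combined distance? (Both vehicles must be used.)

Check every non-empty split of the stops between the two vehicles; for each half take its own optimal tour:
  {R7} + {S2, W4, T3, Z8}: 32 + 70 = 102
  {S2} + {R7, W4, T3, Z8}: 38 + 70 = 108
  {R7, S2} + {W4, T3, Z8}: 47 + 63 = 110
  {W4} + {R7, S2, T3, Z8}: 14 + 70 = 84
  {R7, W4} + {S2, T3, Z8}: 44 + 70 = 114
  {S2, W4} + {R7, T3, Z8}: 52 + 70 = 122
  … (15 splits in total)
Best: vehicle 1 00 → W4 → 00 = 14; vehicle 2 00 → T3 → S2 → R7 → Z8 → 00 = 70; combined 84.

84 m — the smallest possible combined total.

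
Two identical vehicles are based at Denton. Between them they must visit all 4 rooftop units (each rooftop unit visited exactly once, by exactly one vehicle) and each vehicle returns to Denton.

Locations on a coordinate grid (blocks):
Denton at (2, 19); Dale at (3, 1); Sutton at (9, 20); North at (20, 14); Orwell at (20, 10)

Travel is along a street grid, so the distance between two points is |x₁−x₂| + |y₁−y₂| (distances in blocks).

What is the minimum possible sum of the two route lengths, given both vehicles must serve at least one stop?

There are 2^3 − 1 = 7 ways to divide the 4 stops into two non-empty groups. For each, the best each vehicle can do is its own shortest tour through its group:
  {Dale} + {Sutton, North, Orwell}: 38 + 56 = 94
  {Sutton} + {Dale, North, Orwell}: 16 + 72 = 88
  {Dale, Sutton} + {North, Orwell}: 52 + 54 = 106
  {North} + {Dale, Sutton, Orwell}: 46 + 74 = 120
  {Dale, North} + {Sutton, Orwell}: 72 + 56 = 128
  {Sutton, North} + {Dale, Orwell}: 48 + 72 = 120
  … (7 splits in total)
Best: vehicle 1 Denton → Sutton → Denton = 16; vehicle 2 Denton → Dale → Orwell → North → Denton = 72; combined 88.

Minimum combined distance: 88 blocks.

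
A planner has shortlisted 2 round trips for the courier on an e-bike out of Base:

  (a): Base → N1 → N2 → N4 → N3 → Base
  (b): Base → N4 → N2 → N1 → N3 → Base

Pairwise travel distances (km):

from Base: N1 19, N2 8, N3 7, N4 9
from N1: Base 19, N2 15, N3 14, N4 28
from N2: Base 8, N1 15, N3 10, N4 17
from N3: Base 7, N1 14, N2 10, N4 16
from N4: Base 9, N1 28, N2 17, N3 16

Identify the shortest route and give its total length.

62 km — (b) is the shortest.

(a): 19 + 15 + 17 + 16 + 7 = 74
(b): 9 + 17 + 15 + 14 + 7 = 62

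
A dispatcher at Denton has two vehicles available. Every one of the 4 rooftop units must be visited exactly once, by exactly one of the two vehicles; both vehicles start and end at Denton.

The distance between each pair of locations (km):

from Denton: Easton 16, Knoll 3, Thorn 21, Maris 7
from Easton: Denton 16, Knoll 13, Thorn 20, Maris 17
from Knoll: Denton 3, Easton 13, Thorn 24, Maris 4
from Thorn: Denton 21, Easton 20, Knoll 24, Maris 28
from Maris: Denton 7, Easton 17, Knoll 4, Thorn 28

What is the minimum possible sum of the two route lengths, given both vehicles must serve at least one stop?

71 km — the smallest possible combined total.

There are 2^3 − 1 = 7 ways to divide the 4 stops into two non-empty groups. For each, the best each vehicle can do is its own shortest tour through its group:
  {Easton} + {Knoll, Thorn, Maris}: 32 + 56 = 88
  {Knoll} + {Easton, Thorn, Maris}: 6 + 65 = 71
  {Easton, Knoll} + {Thorn, Maris}: 32 + 56 = 88
  {Thorn} + {Easton, Knoll, Maris}: 42 + 40 = 82
  {Easton, Thorn} + {Knoll, Maris}: 57 + 14 = 71
  {Knoll, Thorn} + {Easton, Maris}: 48 + 40 = 88
  … (7 splits in total)
Best: vehicle 1 Denton → Knoll → Denton = 6; vehicle 2 Denton → Thorn → Easton → Maris → Denton = 65; combined 71.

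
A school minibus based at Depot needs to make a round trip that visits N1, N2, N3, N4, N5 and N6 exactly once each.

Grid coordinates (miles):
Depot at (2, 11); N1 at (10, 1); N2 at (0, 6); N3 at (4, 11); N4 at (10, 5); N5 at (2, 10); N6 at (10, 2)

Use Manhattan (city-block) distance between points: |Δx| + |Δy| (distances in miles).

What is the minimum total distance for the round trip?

Depot - N1 - N2 - N3 - N4 - N5 - N6 - Depot: 18+15+9+12+13+16+17 = 100
Depot - N1 - N2 - N3 - N4 - N6 - N5 - Depot: 18+15+9+12+3+16+1 = 74
Depot - N1 - N2 - N3 - N5 - N4 - N6 - Depot: 18+15+9+3+13+3+17 = 78
Depot - N1 - N2 - N3 - N5 - N6 - N4 - Depot: 18+15+9+3+16+3+14 = 78
Depot - N1 - N2 - N3 - N6 - N4 - N5 - Depot: 18+15+9+15+3+13+1 = 74
Depot - N1 - N2 - N3 - N6 - N5 - N4 - Depot: 18+15+9+15+16+13+14 = 100
Depot - N1 - N2 - N4 - N3 - N5 - N6 - Depot: 18+15+11+12+3+16+17 = 92
Depot - N1 - N2 - N4 - N3 - N6 - N5 - Depot: 18+15+11+12+15+16+1 = 88
… (352 more)
Depot - N3 - N1 - N6 - N4 - N2 - N5 - Depot: 2+16+1+3+11+6+1 = 40  ← best
The minimum is 40.
One optimal route: Depot → N3 → N1 → N6 → N4 → N2 → N5 → Depot (or its reverse).

Minimum total distance: 40 miles.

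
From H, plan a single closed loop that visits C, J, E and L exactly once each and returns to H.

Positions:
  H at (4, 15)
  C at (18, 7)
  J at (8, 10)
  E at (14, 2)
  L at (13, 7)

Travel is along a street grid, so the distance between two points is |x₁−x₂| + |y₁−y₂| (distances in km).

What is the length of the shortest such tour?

There are 12 distinct closed tours to check (reversals are equivalent).
H-C-J-E-L-H: 22+13+14+6+17 = 72
H-C-J-L-E-H: 22+13+8+6+23 = 72
H-C-E-J-L-H: 22+9+14+8+17 = 70
H-C-E-L-J-H: 22+9+6+8+9 = 54
H-C-L-J-E-H: 22+5+8+14+23 = 72
H-C-L-E-J-H: 22+5+6+14+9 = 56
H-J-C-E-L-H: 9+13+9+6+17 = 54
H-J-C-L-E-H: 9+13+5+6+23 = 56
H-J-E-C-L-H: 9+14+9+5+17 = 54
H-J-L-C-E-H: 9+8+5+9+23 = 54
H-E-C-J-L-H: 23+9+13+8+17 = 70
H-E-J-C-L-H: 23+14+13+5+17 = 72
The minimum is 54.
One optimal route: H → C → E → L → J → H (or its reverse).

Shortest round trip = 54 km.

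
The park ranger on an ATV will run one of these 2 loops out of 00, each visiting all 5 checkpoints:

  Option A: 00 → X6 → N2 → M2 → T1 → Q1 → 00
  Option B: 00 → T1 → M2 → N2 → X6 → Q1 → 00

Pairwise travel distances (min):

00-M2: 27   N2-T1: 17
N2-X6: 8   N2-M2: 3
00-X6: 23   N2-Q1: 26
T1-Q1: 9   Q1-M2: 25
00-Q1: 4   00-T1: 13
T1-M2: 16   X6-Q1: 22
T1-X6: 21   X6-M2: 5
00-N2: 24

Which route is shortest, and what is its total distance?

Shortest is Option A, total 63 min.

Option A: 23 + 8 + 3 + 16 + 9 + 4 = 63
Option B: 13 + 16 + 3 + 8 + 22 + 4 = 66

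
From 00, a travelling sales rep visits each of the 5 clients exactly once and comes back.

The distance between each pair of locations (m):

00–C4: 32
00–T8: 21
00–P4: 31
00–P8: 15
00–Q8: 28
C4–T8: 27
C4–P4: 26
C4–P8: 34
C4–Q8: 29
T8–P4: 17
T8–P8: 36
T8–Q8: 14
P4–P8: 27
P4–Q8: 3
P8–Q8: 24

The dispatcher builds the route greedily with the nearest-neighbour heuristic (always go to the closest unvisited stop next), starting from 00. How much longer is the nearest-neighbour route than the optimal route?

From 00: P8=15, T8=21, Q8=28, P4=31, C4=32 → choose P8 (15).
From P8: Q8=24, P4=27, C4=34, T8=36 → choose Q8 (24).
From Q8: P4=3, T8=14, C4=29 → choose P4 (3).
From P4: T8=17, C4=26 → choose T8 (17).
From T8: C4=27 → choose C4 (27).
NN route 00 → P8 → Q8 → P4 → T8 → C4 → 00 costs 118.
Optimal: 00 → T8 → Q8 → P4 → C4 → P8 → 00 costs 113 (by enumerating all 60 distinct tours).
Excess = 118 − 113 = 5.

The nearest-neighbour route is 5 m longer than optimal.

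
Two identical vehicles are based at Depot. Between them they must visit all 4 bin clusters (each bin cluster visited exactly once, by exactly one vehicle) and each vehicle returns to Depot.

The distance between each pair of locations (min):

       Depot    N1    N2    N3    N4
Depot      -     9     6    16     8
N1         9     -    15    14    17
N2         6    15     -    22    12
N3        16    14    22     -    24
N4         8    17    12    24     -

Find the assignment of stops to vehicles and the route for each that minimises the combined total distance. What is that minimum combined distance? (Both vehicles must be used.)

Try each way of splitting the stops between the two vehicles (each non-empty) and, for each split, find the best tour for each vehicle:
  {N1} + {N2, N3, N4}: 18 + 58 = 76
  {N2} + {N1, N3, N4}: 12 + 55 = 67
  {N1, N2} + {N3, N4}: 30 + 48 = 78
  {N3} + {N1, N2, N4}: 32 + 44 = 76
  {N1, N3} + {N2, N4}: 39 + 26 = 65
  {N2, N3} + {N1, N4}: 44 + 34 = 78
  … (7 splits in total)
Best: vehicle 1 Depot → N1 → N3 → Depot = 39; vehicle 2 Depot → N2 → N4 → Depot = 26; combined 65.

65 min — the smallest possible combined total.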